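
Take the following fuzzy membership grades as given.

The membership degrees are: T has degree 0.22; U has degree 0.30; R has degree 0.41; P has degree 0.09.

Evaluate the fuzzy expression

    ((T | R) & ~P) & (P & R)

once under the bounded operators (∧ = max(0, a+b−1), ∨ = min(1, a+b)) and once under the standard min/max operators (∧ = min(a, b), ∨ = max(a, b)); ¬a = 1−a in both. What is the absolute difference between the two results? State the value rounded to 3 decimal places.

Under bounded:
  T | R = min(1, a+b) on (0.22, 0.41) = 0.63
  ~P = 1 − 0.09 = 0.91
  (T | R) & ~P = max(0, a+b−1) on (0.63, 0.91) = 0.54
  P & R = max(0, a+b−1) on (0.09, 0.41) = 0.00
  ((T | R) & ~P) & (P & R) = max(0, a+b−1) on (0.54, 0.00) = 0.00
  → value = 0.0000
Under standard min/max:
  T | R = max(a, b) on (0.22, 0.41) = 0.41
  ~P = 1 − 0.09 = 0.91
  (T | R) & ~P = min(a, b) on (0.41, 0.91) = 0.41
  P & R = min(a, b) on (0.09, 0.41) = 0.09
  ((T | R) & ~P) & (P & R) = min(a, b) on (0.41, 0.09) = 0.09
  → value = 0.0900
|0.0000 − 0.0900| = 0.090

0.090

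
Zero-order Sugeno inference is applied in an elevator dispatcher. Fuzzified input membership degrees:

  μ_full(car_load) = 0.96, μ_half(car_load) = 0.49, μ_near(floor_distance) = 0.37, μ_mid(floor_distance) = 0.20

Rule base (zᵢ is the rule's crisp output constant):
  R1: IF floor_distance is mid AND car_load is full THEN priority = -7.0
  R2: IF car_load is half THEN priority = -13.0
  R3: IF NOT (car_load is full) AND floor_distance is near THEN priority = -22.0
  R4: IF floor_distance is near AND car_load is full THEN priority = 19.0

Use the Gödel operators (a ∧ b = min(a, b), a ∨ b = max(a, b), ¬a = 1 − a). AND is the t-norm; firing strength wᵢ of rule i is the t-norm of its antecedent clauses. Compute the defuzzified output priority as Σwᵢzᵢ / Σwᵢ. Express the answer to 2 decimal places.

-1.47

R1 (z=-7.0): mid=0.20, full=0.96; AND[min(a, b)] → w = 0.20
R2 (z=-13.0): half=0.49 → w = 0.49
R3 (z=-22.0): ¬full=1−0.96=0.04, near=0.37; AND[min(a, b)] → w = 0.04
R4 (z=19.0): near=0.37, full=0.96; AND[min(a, b)] → w = 0.37
Weighted average = (0.20·-7.0 + 0.49·-13.0 + 0.04·-22.0 + 0.37·19.0) / (0.20 + 0.49 + 0.04 + 0.37)
  = -1.6200 / 1.1000 = -1.47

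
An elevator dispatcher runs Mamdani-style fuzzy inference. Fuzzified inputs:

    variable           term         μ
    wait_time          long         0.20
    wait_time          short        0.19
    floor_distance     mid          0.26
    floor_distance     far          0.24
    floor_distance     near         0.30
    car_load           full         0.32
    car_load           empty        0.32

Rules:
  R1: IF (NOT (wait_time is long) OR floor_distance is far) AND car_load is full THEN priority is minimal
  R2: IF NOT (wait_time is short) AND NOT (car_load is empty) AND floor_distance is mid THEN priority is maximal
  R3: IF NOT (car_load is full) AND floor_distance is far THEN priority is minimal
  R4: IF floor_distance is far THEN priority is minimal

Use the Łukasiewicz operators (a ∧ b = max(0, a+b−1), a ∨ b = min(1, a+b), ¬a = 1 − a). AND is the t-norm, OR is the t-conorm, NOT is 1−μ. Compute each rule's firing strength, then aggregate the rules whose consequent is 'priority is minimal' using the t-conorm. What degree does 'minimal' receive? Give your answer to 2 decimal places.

0.56

R1: (¬long=1−0.20=0.80 OR far=0.24) = 1.00; AND[max(0, a+b−1)] with full=0.32 → w = 0.32
R2: ¬short=1−0.19=0.81, ¬empty=1−0.32=0.68, mid=0.26; AND[max(0, a+b−1)] → w = 0.00
R3: ¬full=1−0.32=0.68, far=0.24; AND[max(0, a+b−1)] → w = 0.00
R4: far=0.24 → w = 0.24
Rules with consequent 'minimal': {R1, R3, R4} → strengths 0.32, 0.00, 0.24
Aggregate via t-conorm [min(1, a+b)]: 0.56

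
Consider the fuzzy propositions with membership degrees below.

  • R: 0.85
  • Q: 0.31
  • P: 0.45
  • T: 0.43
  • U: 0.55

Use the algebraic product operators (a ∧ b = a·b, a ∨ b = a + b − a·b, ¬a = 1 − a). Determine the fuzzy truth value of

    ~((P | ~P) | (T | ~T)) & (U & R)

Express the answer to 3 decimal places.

~P = 1 − 0.4500 = 0.5500
P | ~P = a + b − a·b on (0.4500, 0.5500) = 0.7525
~T = 1 − 0.4300 = 0.5700
T | ~T = a + b − a·b on (0.4300, 0.5700) = 0.7549
(P | ~P) | (T | ~T) = a + b − a·b on (0.7525, 0.7549) = 0.9393
~((P | ~P) | (T | ~T)) = 1 − 0.9393 = 0.0607
U & R = a·b on (0.5500, 0.8500) = 0.4675
~((P | ~P) | (T | ~T)) & (U & R) = a·b on (0.0607, 0.4675) = 0.0284

0.028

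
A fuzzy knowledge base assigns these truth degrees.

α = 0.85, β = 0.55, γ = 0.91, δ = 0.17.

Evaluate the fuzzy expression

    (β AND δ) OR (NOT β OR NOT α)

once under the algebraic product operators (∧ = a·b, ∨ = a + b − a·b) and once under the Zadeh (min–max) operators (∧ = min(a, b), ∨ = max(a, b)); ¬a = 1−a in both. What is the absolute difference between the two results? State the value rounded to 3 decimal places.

Under algebraic product:
  β AND δ = a·b on (0.5500, 0.1700) = 0.0935
  NOT β = 1 − 0.5500 = 0.4500
  NOT α = 1 − 0.8500 = 0.1500
  NOT β OR NOT α = a + b − a·b on (0.4500, 0.1500) = 0.5325
  (β AND δ) OR (NOT β OR NOT α) = a + b − a·b on (0.0935, 0.5325) = 0.5762
  → value = 0.5762
Under Zadeh (min–max):
  β AND δ = min(a, b) on (0.55, 0.17) = 0.17
  NOT β = 1 − 0.55 = 0.45
  NOT α = 1 − 0.85 = 0.15
  NOT β OR NOT α = max(a, b) on (0.45, 0.15) = 0.45
  (β AND δ) OR (NOT β OR NOT α) = max(a, b) on (0.17, 0.45) = 0.45
  → value = 0.4500
|0.5762 − 0.4500| = 0.126

0.126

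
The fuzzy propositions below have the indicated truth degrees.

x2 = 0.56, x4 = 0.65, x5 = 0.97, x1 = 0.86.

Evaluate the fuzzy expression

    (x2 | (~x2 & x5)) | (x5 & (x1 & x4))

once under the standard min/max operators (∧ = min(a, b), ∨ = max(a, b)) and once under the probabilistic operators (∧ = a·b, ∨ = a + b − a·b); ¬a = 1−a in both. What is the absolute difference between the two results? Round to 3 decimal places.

0.235

Under standard min/max:
  ~x2 = 1 − 0.56 = 0.44
  ~x2 & x5 = min(a, b) on (0.44, 0.97) = 0.44
  x2 | (~x2 & x5) = max(a, b) on (0.56, 0.44) = 0.56
  x1 & x4 = min(a, b) on (0.86, 0.65) = 0.65
  x5 & (x1 & x4) = min(a, b) on (0.97, 0.65) = 0.65
  (x2 | (~x2 & x5)) | (x5 & (x1 & x4)) = max(a, b) on (0.56, 0.65) = 0.65
  → value = 0.6500
Under probabilistic:
  ~x2 = 1 − 0.5600 = 0.4400
  ~x2 & x5 = a·b on (0.4400, 0.9700) = 0.4268
  x2 | (~x2 & x5) = a + b − a·b on (0.5600, 0.4268) = 0.7478
  x1 & x4 = a·b on (0.8600, 0.6500) = 0.5590
  x5 & (x1 & x4) = a·b on (0.9700, 0.5590) = 0.5422
  (x2 | (~x2 & x5)) | (x5 & (x1 & x4)) = a + b − a·b on (0.7478, 0.5422) = 0.8845
  → value = 0.8845
|0.6500 − 0.8845| = 0.235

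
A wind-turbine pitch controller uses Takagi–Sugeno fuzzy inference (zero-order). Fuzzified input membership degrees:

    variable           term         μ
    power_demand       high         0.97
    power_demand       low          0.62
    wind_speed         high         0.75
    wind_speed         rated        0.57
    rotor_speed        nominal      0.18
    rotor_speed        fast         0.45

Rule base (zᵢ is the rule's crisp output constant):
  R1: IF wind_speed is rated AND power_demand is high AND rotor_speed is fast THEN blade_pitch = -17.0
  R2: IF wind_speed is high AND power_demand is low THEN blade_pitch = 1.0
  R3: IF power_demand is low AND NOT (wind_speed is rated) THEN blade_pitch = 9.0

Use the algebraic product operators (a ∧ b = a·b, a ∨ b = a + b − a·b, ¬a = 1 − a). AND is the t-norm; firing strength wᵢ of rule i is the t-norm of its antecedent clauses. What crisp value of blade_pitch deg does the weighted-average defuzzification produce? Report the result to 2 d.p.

-1.39

R1 (z=-17.0): rated=0.57, high=0.97, fast=0.45; AND[a·b] → w = 0.2488
R2 (z=1.0): high=0.75, low=0.62; AND[a·b] → w = 0.4650
R3 (z=9.0): low=0.62, ¬rated=1−0.57=0.43; AND[a·b] → w = 0.2666
Weighted average = (0.2488·-17.0 + 0.4650·1.0 + 0.2666·9.0) / (0.2488 + 0.4650 + 0.2666)
  = -1.3653 / 0.9804 = -1.39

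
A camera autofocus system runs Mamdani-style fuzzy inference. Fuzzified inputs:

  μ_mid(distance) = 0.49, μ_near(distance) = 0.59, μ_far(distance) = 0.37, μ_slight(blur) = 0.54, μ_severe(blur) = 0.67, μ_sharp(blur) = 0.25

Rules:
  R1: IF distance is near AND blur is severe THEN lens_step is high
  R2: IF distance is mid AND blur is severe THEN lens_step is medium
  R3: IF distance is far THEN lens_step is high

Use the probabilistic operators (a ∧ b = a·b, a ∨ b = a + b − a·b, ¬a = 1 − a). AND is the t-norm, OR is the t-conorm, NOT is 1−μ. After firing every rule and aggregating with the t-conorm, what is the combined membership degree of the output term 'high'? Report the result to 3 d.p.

0.619

R1: near=0.59, severe=0.67; AND[a·b] → w = 0.3953
R2: mid=0.49, severe=0.67; AND[a·b] → w = 0.3283
R3: far=0.37 → w = 0.3700
Rules with consequent 'high': {R1, R3} → strengths 0.3953, 0.3700
Aggregate via t-conorm [a + b − a·b]: 0.6190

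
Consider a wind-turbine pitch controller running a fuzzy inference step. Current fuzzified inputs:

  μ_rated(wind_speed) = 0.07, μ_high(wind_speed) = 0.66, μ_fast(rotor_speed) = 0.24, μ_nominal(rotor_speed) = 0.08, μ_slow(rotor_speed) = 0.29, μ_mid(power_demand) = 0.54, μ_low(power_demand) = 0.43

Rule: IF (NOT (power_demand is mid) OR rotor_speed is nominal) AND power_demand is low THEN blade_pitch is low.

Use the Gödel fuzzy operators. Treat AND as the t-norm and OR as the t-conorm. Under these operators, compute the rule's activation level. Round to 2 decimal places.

0.43

firing strength: (¬mid=1−0.54=0.46 OR nominal=0.08) = 0.46; AND[min(a, b)] with low=0.43 → w = 0.43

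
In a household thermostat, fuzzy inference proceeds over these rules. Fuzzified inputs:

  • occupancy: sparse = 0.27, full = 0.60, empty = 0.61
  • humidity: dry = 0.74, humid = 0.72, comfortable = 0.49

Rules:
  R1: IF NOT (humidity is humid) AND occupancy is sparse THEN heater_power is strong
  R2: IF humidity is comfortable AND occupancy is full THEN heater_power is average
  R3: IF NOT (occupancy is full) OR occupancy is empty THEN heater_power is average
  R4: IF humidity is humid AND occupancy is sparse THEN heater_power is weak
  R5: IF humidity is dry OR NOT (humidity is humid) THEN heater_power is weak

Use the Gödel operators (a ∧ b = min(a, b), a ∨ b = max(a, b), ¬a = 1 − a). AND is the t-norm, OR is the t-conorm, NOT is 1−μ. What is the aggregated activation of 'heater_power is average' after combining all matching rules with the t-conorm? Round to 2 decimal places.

R1: ¬humid=1−0.72=0.28, sparse=0.27; AND[min(a, b)] → w = 0.27
R2: comfortable=0.49, full=0.60; AND[min(a, b)] → w = 0.49
R3: ¬full=1−0.60=0.40, empty=0.61; OR[max(a, b)] → w = 0.61
R4: humid=0.72, sparse=0.27; AND[min(a, b)] → w = 0.27
R5: dry=0.74, ¬humid=1−0.72=0.28; OR[max(a, b)] → w = 0.74
Rules with consequent 'average': {R2, R3} → strengths 0.49, 0.61
Aggregate via t-conorm [max(a, b)]: 0.61

0.61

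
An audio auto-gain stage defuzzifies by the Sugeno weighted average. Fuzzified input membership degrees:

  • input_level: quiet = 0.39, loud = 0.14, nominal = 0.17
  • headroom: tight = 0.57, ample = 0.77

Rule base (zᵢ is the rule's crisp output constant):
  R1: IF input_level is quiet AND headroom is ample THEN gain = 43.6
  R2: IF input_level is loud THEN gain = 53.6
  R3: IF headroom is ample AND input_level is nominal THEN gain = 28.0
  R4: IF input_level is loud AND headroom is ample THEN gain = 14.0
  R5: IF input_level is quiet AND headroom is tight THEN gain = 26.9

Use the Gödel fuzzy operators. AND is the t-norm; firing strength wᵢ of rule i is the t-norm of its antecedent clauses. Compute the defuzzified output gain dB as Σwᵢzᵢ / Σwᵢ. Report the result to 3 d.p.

R1 (z=43.6): quiet=0.39, ample=0.77; AND[min(a, b)] → w = 0.39
R2 (z=53.6): loud=0.14 → w = 0.14
R3 (z=28.0): ample=0.77, nominal=0.17; AND[min(a, b)] → w = 0.17
R4 (z=14.0): loud=0.14, ample=0.77; AND[min(a, b)] → w = 0.14
R5 (z=26.9): quiet=0.39, tight=0.57; AND[min(a, b)] → w = 0.39
Weighted average = (0.39·43.6 + 0.14·53.6 + 0.17·28.0 + 0.14·14.0 + 0.39·26.9) / (0.39 + 0.14 + 0.17 + 0.14 + 0.39)
  = 41.7190 / 1.2300 = 33.918

33.918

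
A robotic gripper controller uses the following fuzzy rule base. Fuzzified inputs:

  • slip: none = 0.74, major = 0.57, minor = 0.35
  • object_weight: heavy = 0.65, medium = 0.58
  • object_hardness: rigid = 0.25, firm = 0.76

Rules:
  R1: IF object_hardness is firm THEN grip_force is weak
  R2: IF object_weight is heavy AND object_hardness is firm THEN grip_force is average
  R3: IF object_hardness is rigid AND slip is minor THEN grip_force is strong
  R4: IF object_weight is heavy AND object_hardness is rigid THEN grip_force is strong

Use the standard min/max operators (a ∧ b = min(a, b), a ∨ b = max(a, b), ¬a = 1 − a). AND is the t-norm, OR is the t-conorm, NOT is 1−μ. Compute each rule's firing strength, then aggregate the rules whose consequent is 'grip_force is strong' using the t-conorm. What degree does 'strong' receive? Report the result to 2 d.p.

0.25

R1: firm=0.76 → w = 0.76
R2: heavy=0.65, firm=0.76; AND[min(a, b)] → w = 0.65
R3: rigid=0.25, minor=0.35; AND[min(a, b)] → w = 0.25
R4: heavy=0.65, rigid=0.25; AND[min(a, b)] → w = 0.25
Rules with consequent 'strong': {R3, R4} → strengths 0.25, 0.25
Aggregate via t-conorm [max(a, b)]: 0.25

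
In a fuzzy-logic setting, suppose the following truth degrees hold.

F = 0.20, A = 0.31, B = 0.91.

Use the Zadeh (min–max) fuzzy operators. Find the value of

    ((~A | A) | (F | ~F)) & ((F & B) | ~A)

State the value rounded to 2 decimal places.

0.69

~A = 1 − 0.31 = 0.69
~A | A = max(a, b) on (0.69, 0.31) = 0.69
~F = 1 − 0.20 = 0.80
F | ~F = max(a, b) on (0.20, 0.80) = 0.80
(~A | A) | (F | ~F) = max(a, b) on (0.69, 0.80) = 0.80
F & B = min(a, b) on (0.20, 0.91) = 0.20
~A = 1 − 0.31 = 0.69
(F & B) | ~A = max(a, b) on (0.20, 0.69) = 0.69
((~A | A) | (F | ~F)) & ((F & B) | ~A) = min(a, b) on (0.80, 0.69) = 0.69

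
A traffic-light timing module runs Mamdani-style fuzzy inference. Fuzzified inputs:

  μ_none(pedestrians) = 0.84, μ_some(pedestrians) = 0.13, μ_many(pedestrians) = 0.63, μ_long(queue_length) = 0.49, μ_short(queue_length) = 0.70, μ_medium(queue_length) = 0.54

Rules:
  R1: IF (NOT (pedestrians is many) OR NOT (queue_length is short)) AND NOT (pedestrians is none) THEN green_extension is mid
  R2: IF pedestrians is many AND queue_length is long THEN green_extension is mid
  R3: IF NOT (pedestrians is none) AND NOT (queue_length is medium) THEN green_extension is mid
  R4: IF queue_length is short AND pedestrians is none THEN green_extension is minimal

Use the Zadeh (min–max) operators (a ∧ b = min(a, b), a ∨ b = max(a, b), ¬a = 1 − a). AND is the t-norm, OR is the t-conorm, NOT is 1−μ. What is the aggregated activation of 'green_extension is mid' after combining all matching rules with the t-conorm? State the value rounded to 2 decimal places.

R1: (¬many=1−0.63=0.37 OR ¬short=1−0.70=0.30) = 0.37; AND[min(a, b)] with ¬none=1−0.84=0.16 → w = 0.16
R2: many=0.63, long=0.49; AND[min(a, b)] → w = 0.49
R3: ¬none=1−0.84=0.16, ¬medium=1−0.54=0.46; AND[min(a, b)] → w = 0.16
R4: short=0.70, none=0.84; AND[min(a, b)] → w = 0.70
Rules with consequent 'mid': {R1, R2, R3} → strengths 0.16, 0.49, 0.16
Aggregate via t-conorm [max(a, b)]: 0.49

0.49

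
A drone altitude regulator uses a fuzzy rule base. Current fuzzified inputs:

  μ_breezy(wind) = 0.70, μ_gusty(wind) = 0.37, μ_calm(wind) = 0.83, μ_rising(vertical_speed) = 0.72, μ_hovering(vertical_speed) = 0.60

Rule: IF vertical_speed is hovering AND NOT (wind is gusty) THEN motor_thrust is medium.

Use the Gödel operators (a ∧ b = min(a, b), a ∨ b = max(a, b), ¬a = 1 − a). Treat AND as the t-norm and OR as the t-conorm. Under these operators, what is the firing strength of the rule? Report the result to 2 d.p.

firing strength: hovering=0.60, ¬gusty=1−0.37=0.63; AND[min(a, b)] → w = 0.60

0.60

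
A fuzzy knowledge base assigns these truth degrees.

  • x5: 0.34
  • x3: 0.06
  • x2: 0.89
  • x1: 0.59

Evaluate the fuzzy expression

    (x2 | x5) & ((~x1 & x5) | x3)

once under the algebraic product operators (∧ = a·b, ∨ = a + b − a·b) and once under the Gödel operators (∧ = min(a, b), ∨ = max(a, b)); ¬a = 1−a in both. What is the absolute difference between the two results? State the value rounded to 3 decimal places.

Under algebraic product:
  x2 | x5 = a + b − a·b on (0.8900, 0.3400) = 0.9274
  ~x1 = 1 − 0.5900 = 0.4100
  ~x1 & x5 = a·b on (0.4100, 0.3400) = 0.1394
  (~x1 & x5) | x3 = a + b − a·b on (0.1394, 0.0600) = 0.1910
  (x2 | x5) & ((~x1 & x5) | x3) = a·b on (0.9274, 0.1910) = 0.1772
  → value = 0.1772
Under Gödel:
  x2 | x5 = max(a, b) on (0.89, 0.34) = 0.89
  ~x1 = 1 − 0.59 = 0.41
  ~x1 & x5 = min(a, b) on (0.41, 0.34) = 0.34
  (~x1 & x5) | x3 = max(a, b) on (0.34, 0.06) = 0.34
  (x2 | x5) & ((~x1 & x5) | x3) = min(a, b) on (0.89, 0.34) = 0.34
  → value = 0.3400
|0.1772 − 0.3400| = 0.163

0.163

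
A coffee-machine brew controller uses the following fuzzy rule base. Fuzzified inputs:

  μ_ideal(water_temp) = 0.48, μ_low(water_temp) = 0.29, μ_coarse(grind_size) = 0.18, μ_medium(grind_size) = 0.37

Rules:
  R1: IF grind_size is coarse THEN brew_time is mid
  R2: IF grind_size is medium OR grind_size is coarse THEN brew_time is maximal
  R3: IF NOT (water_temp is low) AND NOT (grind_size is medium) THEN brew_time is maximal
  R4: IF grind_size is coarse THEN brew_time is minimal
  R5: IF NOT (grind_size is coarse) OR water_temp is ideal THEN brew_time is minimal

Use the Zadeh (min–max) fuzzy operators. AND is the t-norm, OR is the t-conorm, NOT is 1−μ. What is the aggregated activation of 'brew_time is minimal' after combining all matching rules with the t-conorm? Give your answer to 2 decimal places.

R1: coarse=0.18 → w = 0.18
R2: medium=0.37, coarse=0.18; OR[max(a, b)] → w = 0.37
R3: ¬low=1−0.29=0.71, ¬medium=1−0.37=0.63; AND[min(a, b)] → w = 0.63
R4: coarse=0.18 → w = 0.18
R5: ¬coarse=1−0.18=0.82, ideal=0.48; OR[max(a, b)] → w = 0.82
Rules with consequent 'minimal': {R4, R5} → strengths 0.18, 0.82
Aggregate via t-conorm [max(a, b)]: 0.82

0.82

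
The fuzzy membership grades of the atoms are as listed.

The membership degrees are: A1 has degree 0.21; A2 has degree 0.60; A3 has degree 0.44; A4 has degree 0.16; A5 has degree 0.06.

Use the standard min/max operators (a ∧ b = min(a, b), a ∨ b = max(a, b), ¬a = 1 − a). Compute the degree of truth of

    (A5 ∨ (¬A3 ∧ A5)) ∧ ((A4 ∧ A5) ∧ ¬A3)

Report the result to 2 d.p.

¬A3 = 1 − 0.44 = 0.56
¬A3 ∧ A5 = min(a, b) on (0.56, 0.06) = 0.06
A5 ∨ (¬A3 ∧ A5) = max(a, b) on (0.06, 0.06) = 0.06
A4 ∧ A5 = min(a, b) on (0.16, 0.06) = 0.06
¬A3 = 1 − 0.44 = 0.56
(A4 ∧ A5) ∧ ¬A3 = min(a, b) on (0.06, 0.56) = 0.06
(A5 ∨ (¬A3 ∧ A5)) ∧ ((A4 ∧ A5) ∧ ¬A3) = min(a, b) on (0.06, 0.06) = 0.06

0.06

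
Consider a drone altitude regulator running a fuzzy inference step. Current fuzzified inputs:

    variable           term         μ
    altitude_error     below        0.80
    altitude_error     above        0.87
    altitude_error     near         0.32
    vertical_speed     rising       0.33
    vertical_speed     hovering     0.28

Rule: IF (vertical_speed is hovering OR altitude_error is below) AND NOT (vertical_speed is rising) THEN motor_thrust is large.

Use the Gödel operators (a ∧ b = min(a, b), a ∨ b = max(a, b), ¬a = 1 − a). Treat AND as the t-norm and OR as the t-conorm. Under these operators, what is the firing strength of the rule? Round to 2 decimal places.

firing strength: (hovering=0.28 OR below=0.80) = 0.80; AND[min(a, b)] with ¬rising=1−0.33=0.67 → w = 0.67

0.67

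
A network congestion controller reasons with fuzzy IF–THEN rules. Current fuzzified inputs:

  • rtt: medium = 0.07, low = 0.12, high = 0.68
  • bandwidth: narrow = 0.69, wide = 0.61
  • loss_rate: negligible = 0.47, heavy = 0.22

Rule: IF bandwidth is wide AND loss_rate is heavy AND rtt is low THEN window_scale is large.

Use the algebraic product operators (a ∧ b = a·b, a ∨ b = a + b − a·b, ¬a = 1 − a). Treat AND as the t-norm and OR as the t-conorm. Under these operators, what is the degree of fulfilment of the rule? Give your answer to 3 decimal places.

0.016

firing strength: wide=0.61, heavy=0.22, low=0.12; AND[a·b] → w = 0.0161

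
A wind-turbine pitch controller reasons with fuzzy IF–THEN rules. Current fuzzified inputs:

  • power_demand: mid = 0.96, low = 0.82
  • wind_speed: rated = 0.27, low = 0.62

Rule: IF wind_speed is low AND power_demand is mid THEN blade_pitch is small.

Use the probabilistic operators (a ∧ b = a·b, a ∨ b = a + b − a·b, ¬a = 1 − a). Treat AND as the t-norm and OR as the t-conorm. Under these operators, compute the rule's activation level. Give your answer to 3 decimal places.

firing strength: low=0.62, mid=0.96; AND[a·b] → w = 0.5952

0.595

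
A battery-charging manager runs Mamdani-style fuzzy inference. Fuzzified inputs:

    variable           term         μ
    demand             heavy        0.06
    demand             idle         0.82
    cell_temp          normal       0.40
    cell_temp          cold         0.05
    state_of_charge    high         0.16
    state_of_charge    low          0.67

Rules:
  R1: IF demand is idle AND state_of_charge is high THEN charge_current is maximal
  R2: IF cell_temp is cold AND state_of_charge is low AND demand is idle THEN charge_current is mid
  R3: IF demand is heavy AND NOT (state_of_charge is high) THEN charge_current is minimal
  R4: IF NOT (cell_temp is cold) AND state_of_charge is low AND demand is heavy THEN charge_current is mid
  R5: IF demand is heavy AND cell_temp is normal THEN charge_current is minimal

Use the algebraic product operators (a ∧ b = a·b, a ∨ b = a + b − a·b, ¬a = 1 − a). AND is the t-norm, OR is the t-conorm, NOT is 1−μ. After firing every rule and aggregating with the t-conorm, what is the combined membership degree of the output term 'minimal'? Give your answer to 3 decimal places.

R1: idle=0.82, high=0.16; AND[a·b] → w = 0.1312
R2: cold=0.05, low=0.67, idle=0.82; AND[a·b] → w = 0.0275
R3: heavy=0.06, ¬high=1−0.16=0.84; AND[a·b] → w = 0.0504
R4: ¬cold=1−0.05=0.95, low=0.67, heavy=0.06; AND[a·b] → w = 0.0382
R5: heavy=0.06, normal=0.40; AND[a·b] → w = 0.0240
Rules with consequent 'minimal': {R3, R5} → strengths 0.0504, 0.0240
Aggregate via t-conorm [a + b − a·b]: 0.0732

0.073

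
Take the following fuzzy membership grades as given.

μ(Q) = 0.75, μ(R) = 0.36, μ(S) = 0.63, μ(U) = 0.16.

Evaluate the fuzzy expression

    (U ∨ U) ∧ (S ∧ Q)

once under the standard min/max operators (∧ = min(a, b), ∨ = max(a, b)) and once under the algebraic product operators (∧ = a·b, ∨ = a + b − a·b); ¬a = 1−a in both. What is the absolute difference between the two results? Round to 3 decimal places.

0.021

Under standard min/max:
  U ∨ U = max(a, b) on (0.16, 0.16) = 0.16
  S ∧ Q = min(a, b) on (0.63, 0.75) = 0.63
  (U ∨ U) ∧ (S ∧ Q) = min(a, b) on (0.16, 0.63) = 0.16
  → value = 0.1600
Under algebraic product:
  U ∨ U = a + b − a·b on (0.1600, 0.1600) = 0.2944
  S ∧ Q = a·b on (0.6300, 0.7500) = 0.4725
  (U ∨ U) ∧ (S ∧ Q) = a·b on (0.2944, 0.4725) = 0.1391
  → value = 0.1391
|0.1600 − 0.1391| = 0.021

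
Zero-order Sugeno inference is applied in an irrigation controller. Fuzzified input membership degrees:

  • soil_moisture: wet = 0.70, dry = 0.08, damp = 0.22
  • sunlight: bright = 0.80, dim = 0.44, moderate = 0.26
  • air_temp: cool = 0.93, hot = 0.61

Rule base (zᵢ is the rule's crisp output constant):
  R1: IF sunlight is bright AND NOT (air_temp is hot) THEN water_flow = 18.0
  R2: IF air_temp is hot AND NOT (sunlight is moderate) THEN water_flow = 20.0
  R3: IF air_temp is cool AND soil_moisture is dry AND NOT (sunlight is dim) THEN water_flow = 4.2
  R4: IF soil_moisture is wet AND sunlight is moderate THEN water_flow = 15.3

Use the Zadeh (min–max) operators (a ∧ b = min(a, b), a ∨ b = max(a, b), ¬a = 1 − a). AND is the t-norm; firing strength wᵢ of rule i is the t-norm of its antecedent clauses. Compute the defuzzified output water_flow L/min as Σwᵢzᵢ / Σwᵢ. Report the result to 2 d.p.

17.56

R1 (z=18.0): bright=0.80, ¬hot=1−0.61=0.39; AND[min(a, b)] → w = 0.39
R2 (z=20.0): hot=0.61, ¬moderate=1−0.26=0.74; AND[min(a, b)] → w = 0.61
R3 (z=4.2): cool=0.93, dry=0.08, ¬dim=1−0.44=0.56; AND[min(a, b)] → w = 0.08
R4 (z=15.3): wet=0.70, moderate=0.26; AND[min(a, b)] → w = 0.26
Weighted average = (0.39·18.0 + 0.61·20.0 + 0.08·4.2 + 0.26·15.3) / (0.39 + 0.61 + 0.08 + 0.26)
  = 23.5340 / 1.3400 = 17.56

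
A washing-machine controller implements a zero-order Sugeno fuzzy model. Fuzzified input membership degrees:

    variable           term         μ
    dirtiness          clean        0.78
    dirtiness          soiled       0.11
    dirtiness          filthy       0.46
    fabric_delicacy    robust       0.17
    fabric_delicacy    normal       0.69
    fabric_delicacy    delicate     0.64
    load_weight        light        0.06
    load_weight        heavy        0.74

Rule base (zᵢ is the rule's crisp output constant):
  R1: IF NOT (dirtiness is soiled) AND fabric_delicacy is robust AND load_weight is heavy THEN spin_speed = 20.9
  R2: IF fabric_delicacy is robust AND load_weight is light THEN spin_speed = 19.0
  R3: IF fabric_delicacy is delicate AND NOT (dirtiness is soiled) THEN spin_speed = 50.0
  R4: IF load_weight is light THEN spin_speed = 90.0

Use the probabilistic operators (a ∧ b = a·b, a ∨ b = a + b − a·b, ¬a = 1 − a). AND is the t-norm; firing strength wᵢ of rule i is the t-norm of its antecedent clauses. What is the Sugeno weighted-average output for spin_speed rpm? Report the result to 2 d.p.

48.44

R1 (z=20.9): ¬soiled=1−0.11=0.89, robust=0.17, heavy=0.74; AND[a·b] → w = 0.1120
R2 (z=19.0): robust=0.17, light=0.06; AND[a·b] → w = 0.0102
R3 (z=50.0): delicate=0.64, ¬soiled=1−0.11=0.89; AND[a·b] → w = 0.5696
R4 (z=90.0): light=0.06 → w = 0.0600
Weighted average = (0.1120·20.9 + 0.0102·19.0 + 0.5696·50.0 + 0.0600·90.0) / (0.1120 + 0.0102 + 0.5696 + 0.0600)
  = 36.4138 / 0.7518 = 48.44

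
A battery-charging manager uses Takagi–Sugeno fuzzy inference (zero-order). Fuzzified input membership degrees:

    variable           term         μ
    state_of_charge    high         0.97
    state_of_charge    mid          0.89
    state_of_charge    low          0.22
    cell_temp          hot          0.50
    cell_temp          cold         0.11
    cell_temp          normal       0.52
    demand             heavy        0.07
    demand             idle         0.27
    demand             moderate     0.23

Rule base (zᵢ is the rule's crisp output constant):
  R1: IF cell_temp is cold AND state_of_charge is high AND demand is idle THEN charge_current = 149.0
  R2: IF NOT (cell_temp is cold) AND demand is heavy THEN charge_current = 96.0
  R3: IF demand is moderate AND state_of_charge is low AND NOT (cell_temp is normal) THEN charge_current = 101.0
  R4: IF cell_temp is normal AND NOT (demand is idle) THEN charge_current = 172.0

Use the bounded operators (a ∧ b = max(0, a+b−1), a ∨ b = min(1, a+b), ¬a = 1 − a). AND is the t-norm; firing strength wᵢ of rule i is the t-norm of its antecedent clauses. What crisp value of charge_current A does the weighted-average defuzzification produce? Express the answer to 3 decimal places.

R1 (z=149.0): cold=0.11, high=0.97, idle=0.27; AND[max(0, a+b−1)] → w = 0.00
R2 (z=96.0): ¬cold=1−0.11=0.89, heavy=0.07; AND[max(0, a+b−1)] → w = 0.00
R3 (z=101.0): moderate=0.23, low=0.22, ¬normal=1−0.52=0.48; AND[max(0, a+b−1)] → w = 0.00
R4 (z=172.0): normal=0.52, ¬idle=1−0.27=0.73; AND[max(0, a+b−1)] → w = 0.25
Weighted average = (0.00·149.0 + 0.00·96.0 + 0.00·101.0 + 0.25·172.0) / (0.00 + 0.00 + 0.00 + 0.25)
  = 43.0000 / 0.2500 = 172.000

172.000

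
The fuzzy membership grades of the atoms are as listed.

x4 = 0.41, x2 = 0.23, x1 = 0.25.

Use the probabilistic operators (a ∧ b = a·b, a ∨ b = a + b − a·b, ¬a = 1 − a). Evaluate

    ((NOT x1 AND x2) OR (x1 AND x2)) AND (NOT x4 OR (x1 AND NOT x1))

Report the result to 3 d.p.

NOT x1 = 1 − 0.2500 = 0.7500
NOT x1 AND x2 = a·b on (0.7500, 0.2300) = 0.1725
x1 AND x2 = a·b on (0.2500, 0.2300) = 0.0575
(NOT x1 AND x2) OR (x1 AND x2) = a + b − a·b on (0.1725, 0.0575) = 0.2201
NOT x4 = 1 − 0.4100 = 0.5900
NOT x1 = 1 − 0.2500 = 0.7500
x1 AND NOT x1 = a·b on (0.2500, 0.7500) = 0.1875
NOT x4 OR (x1 AND NOT x1) = a + b − a·b on (0.5900, 0.1875) = 0.6669
((NOT x1 AND x2) OR (x1 AND x2)) AND (NOT x4 OR (x1 AND NOT x1)) = a·b on (0.2201, 0.6669) = 0.1468

0.147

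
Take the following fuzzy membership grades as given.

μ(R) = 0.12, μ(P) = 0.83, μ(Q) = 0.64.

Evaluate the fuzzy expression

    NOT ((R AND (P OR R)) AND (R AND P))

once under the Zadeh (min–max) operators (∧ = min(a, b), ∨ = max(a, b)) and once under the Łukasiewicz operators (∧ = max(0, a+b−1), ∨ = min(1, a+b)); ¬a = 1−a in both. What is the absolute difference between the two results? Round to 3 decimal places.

Under Zadeh (min–max):
  P OR R = max(a, b) on (0.83, 0.12) = 0.83
  R AND (P OR R) = min(a, b) on (0.12, 0.83) = 0.12
  R AND P = min(a, b) on (0.12, 0.83) = 0.12
  (R AND (P OR R)) AND (R AND P) = min(a, b) on (0.12, 0.12) = 0.12
  NOT ((R AND (P OR R)) AND (R AND P)) = 1 − 0.12 = 0.88
  → value = 0.8800
Under Łukasiewicz:
  P OR R = min(1, a+b) on (0.83, 0.12) = 0.95
  R AND (P OR R) = max(0, a+b−1) on (0.12, 0.95) = 0.07
  R AND P = max(0, a+b−1) on (0.12, 0.83) = 0.00
  (R AND (P OR R)) AND (R AND P) = max(0, a+b−1) on (0.07, 0.00) = 0.00
  NOT ((R AND (P OR R)) AND (R AND P)) = 1 − 0.00 = 1.00
  → value = 1.0000
|0.8800 − 1.0000| = 0.120

0.120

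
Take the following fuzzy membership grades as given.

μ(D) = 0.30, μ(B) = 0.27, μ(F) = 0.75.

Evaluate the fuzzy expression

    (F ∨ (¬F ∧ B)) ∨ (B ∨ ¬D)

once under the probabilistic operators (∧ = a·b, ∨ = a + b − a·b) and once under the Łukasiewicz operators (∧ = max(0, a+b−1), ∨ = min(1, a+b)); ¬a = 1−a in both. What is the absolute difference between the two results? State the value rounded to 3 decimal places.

Under probabilistic:
  ¬F = 1 − 0.7500 = 0.2500
  ¬F ∧ B = a·b on (0.2500, 0.2700) = 0.0675
  F ∨ (¬F ∧ B) = a + b − a·b on (0.7500, 0.0675) = 0.7669
  ¬D = 1 − 0.3000 = 0.7000
  B ∨ ¬D = a + b − a·b on (0.2700, 0.7000) = 0.7810
  (F ∨ (¬F ∧ B)) ∨ (B ∨ ¬D) = a + b − a·b on (0.7669, 0.7810) = 0.9489
  → value = 0.9489
Under Łukasiewicz:
  ¬F = 1 − 0.75 = 0.25
  ¬F ∧ B = max(0, a+b−1) on (0.25, 0.27) = 0.00
  F ∨ (¬F ∧ B) = min(1, a+b) on (0.75, 0.00) = 0.75
  ¬D = 1 − 0.30 = 0.70
  B ∨ ¬D = min(1, a+b) on (0.27, 0.70) = 0.97
  (F ∨ (¬F ∧ B)) ∨ (B ∨ ¬D) = min(1, a+b) on (0.75, 0.97) = 1.00
  → value = 1.0000
|0.9489 − 1.0000| = 0.051

0.051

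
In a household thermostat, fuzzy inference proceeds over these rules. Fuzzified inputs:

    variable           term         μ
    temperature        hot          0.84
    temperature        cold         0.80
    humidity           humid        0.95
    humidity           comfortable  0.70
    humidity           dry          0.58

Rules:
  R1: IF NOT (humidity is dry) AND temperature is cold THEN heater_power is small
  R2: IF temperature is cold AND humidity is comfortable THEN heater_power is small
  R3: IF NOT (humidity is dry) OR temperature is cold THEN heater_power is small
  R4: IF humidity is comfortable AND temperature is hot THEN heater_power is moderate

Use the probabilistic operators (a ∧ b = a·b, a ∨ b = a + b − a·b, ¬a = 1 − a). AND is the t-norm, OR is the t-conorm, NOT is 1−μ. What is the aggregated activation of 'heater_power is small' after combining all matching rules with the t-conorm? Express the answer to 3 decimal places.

R1: ¬dry=1−0.58=0.42, cold=0.80; AND[a·b] → w = 0.3360
R2: cold=0.80, comfortable=0.70; AND[a·b] → w = 0.5600
R3: ¬dry=1−0.58=0.42, cold=0.80; OR[a + b − a·b] → w = 0.8840
R4: comfortable=0.70, hot=0.84; AND[a·b] → w = 0.5880
Rules with consequent 'small': {R1, R2, R3} → strengths 0.3360, 0.5600, 0.8840
Aggregate via t-conorm [a + b − a·b]: 0.9661

0.966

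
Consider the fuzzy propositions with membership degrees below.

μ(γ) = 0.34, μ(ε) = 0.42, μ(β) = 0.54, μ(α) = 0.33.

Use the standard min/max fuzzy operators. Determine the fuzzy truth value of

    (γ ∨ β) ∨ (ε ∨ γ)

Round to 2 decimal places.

0.54

γ ∨ β = max(a, b) on (0.34, 0.54) = 0.54
ε ∨ γ = max(a, b) on (0.42, 0.34) = 0.42
(γ ∨ β) ∨ (ε ∨ γ) = max(a, b) on (0.54, 0.42) = 0.54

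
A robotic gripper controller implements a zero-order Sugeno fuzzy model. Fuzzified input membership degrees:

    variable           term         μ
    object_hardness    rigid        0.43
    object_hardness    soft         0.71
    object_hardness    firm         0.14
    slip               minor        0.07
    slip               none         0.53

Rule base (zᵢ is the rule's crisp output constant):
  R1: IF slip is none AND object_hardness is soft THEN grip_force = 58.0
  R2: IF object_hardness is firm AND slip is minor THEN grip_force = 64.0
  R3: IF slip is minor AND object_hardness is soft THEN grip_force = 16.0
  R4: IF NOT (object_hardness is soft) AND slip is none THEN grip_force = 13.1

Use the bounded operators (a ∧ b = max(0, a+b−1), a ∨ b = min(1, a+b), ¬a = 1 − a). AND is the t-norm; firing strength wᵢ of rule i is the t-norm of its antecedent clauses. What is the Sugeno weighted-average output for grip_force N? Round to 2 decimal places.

58.00

R1 (z=58.0): none=0.53, soft=0.71; AND[max(0, a+b−1)] → w = 0.24
R2 (z=64.0): firm=0.14, minor=0.07; AND[max(0, a+b−1)] → w = 0.00
R3 (z=16.0): minor=0.07, soft=0.71; AND[max(0, a+b−1)] → w = 0.00
R4 (z=13.1): ¬soft=1−0.71=0.29, none=0.53; AND[max(0, a+b−1)] → w = 0.00
Weighted average = (0.24·58.0 + 0.00·64.0 + 0.00·16.0 + 0.00·13.1) / (0.24 + 0.00 + 0.00 + 0.00)
  = 13.9200 / 0.2400 = 58.00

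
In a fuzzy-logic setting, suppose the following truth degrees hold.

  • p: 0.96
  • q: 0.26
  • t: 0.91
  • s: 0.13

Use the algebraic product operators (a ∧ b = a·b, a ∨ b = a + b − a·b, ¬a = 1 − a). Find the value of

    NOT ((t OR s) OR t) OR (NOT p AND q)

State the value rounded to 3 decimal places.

0.017

t OR s = a + b − a·b on (0.9100, 0.1300) = 0.9217
(t OR s) OR t = a + b − a·b on (0.9217, 0.9100) = 0.9930
NOT ((t OR s) OR t) = 1 − 0.9930 = 0.0070
NOT p = 1 − 0.9600 = 0.0400
NOT p AND q = a·b on (0.0400, 0.2600) = 0.0104
NOT ((t OR s) OR t) OR (NOT p AND q) = a + b − a·b on (0.0070, 0.0104) = 0.0174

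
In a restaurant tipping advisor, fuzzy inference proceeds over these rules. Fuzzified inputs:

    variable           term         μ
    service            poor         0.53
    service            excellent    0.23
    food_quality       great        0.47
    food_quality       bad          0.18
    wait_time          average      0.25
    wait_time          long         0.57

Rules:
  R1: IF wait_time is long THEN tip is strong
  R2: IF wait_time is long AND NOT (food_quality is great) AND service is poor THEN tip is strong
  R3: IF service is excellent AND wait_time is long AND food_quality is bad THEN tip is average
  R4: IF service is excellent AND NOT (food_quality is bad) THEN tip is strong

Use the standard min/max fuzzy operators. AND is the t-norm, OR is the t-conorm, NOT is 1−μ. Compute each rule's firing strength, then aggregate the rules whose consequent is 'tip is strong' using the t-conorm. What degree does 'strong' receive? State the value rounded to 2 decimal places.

0.57

R1: long=0.57 → w = 0.57
R2: long=0.57, ¬great=1−0.47=0.53, poor=0.53; AND[min(a, b)] → w = 0.53
R3: excellent=0.23, long=0.57, bad=0.18; AND[min(a, b)] → w = 0.18
R4: excellent=0.23, ¬bad=1−0.18=0.82; AND[min(a, b)] → w = 0.23
Rules with consequent 'strong': {R1, R2, R4} → strengths 0.57, 0.53, 0.23
Aggregate via t-conorm [max(a, b)]: 0.57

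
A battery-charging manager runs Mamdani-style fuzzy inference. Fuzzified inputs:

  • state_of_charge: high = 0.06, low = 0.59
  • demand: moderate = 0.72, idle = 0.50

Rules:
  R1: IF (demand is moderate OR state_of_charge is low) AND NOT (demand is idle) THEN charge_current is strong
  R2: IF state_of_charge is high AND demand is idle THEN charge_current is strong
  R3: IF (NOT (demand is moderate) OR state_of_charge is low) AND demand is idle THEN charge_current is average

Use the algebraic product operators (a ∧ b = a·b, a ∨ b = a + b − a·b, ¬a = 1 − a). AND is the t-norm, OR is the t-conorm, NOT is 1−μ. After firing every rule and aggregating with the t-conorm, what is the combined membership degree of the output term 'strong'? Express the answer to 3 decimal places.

R1: (moderate=0.72 OR low=0.59) = 0.8852; AND[a·b] with ¬idle=1−0.50=0.50 → w = 0.4426
R2: high=0.06, idle=0.50; AND[a·b] → w = 0.0300
R3: (¬moderate=1−0.72=0.28 OR low=0.59) = 0.7048; AND[a·b] with idle=0.50 → w = 0.3524
Rules with consequent 'strong': {R1, R2} → strengths 0.4426, 0.0300
Aggregate via t-conorm [a + b − a·b]: 0.4593

0.459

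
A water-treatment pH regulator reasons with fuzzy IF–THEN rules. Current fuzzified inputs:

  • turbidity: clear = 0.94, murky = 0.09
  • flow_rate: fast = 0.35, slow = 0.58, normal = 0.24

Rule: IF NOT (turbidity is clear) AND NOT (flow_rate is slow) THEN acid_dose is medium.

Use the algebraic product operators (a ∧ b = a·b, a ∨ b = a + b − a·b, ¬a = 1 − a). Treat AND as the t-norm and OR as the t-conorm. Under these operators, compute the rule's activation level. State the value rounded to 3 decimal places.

firing strength: ¬clear=1−0.94=0.06, ¬slow=1−0.58=0.42; AND[a·b] → w = 0.0252

0.025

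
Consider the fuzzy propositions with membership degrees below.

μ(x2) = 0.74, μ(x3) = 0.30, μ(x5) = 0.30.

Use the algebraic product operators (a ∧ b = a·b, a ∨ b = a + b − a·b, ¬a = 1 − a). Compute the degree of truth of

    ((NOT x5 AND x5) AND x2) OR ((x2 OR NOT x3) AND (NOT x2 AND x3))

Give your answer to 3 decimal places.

NOT x5 = 1 − 0.3000 = 0.7000
NOT x5 AND x5 = a·b on (0.7000, 0.3000) = 0.2100
(NOT x5 AND x5) AND x2 = a·b on (0.2100, 0.7400) = 0.1554
NOT x3 = 1 − 0.3000 = 0.7000
x2 OR NOT x3 = a + b − a·b on (0.7400, 0.7000) = 0.9220
NOT x2 = 1 − 0.7400 = 0.2600
NOT x2 AND x3 = a·b on (0.2600, 0.3000) = 0.0780
(x2 OR NOT x3) AND (NOT x2 AND x3) = a·b on (0.9220, 0.0780) = 0.0719
((NOT x5 AND x5) AND x2) OR ((x2 OR NOT x3) AND (NOT x2 AND x3)) = a + b − a·b on (0.1554, 0.0719) = 0.2161

0.216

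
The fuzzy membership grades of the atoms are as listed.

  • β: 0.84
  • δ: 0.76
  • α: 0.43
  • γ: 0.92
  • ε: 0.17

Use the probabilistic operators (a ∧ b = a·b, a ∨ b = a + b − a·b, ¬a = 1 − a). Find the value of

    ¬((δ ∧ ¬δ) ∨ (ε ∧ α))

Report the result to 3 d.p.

¬δ = 1 − 0.7600 = 0.2400
δ ∧ ¬δ = a·b on (0.7600, 0.2400) = 0.1824
ε ∧ α = a·b on (0.1700, 0.4300) = 0.0731
(δ ∧ ¬δ) ∨ (ε ∧ α) = a + b − a·b on (0.1824, 0.0731) = 0.2422
¬((δ ∧ ¬δ) ∨ (ε ∧ α)) = 1 − 0.2422 = 0.7578

0.758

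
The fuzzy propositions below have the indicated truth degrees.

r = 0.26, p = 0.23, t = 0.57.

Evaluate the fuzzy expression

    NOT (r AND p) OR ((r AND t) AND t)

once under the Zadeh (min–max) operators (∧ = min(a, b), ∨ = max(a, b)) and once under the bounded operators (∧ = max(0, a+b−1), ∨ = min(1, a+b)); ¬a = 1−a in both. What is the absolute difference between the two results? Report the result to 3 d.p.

Under Zadeh (min–max):
  r AND p = min(a, b) on (0.26, 0.23) = 0.23
  NOT (r AND p) = 1 − 0.23 = 0.77
  r AND t = min(a, b) on (0.26, 0.57) = 0.26
  (r AND t) AND t = min(a, b) on (0.26, 0.57) = 0.26
  NOT (r AND p) OR ((r AND t) AND t) = max(a, b) on (0.77, 0.26) = 0.77
  → value = 0.7700
Under bounded:
  r AND p = max(0, a+b−1) on (0.26, 0.23) = 0.00
  NOT (r AND p) = 1 − 0.00 = 1.00
  r AND t = max(0, a+b−1) on (0.26, 0.57) = 0.00
  (r AND t) AND t = max(0, a+b−1) on (0.00, 0.57) = 0.00
  NOT (r AND p) OR ((r AND t) AND t) = min(1, a+b) on (1.00, 0.00) = 1.00
  → value = 1.0000
|0.7700 − 1.0000| = 0.230

0.230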